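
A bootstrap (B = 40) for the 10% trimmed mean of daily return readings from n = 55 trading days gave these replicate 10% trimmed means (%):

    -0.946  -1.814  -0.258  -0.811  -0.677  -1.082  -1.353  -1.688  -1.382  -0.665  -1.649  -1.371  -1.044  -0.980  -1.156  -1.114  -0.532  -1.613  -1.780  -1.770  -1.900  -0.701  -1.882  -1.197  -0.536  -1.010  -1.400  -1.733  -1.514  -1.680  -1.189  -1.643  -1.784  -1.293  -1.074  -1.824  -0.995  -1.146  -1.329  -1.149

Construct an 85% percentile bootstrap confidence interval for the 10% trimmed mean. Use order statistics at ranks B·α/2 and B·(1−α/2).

Sorted replicates: -1.900, -1.882, -1.824, -1.814, -1.784, -1.780, -1.770, -1.733, -1.688, -1.680, -1.649, -1.643, -1.613, -1.514, -1.400, -1.382, -1.371, -1.353, -1.329, -1.293, -1.197, -1.189, -1.156, -1.149, -1.146, -1.114, -1.082, -1.074, -1.044, -1.010, -0.995, -0.980, -0.946, -0.811, -0.701, -0.677, -0.665, -0.536, -0.532, -0.258
α = 0.15; lower rank = 40 × 0.075 = 3; upper rank = 40 × 0.925 = 37.
The 3rd smallest replicate is -1.824; the 37th is -0.665.

(-1.824, -0.665)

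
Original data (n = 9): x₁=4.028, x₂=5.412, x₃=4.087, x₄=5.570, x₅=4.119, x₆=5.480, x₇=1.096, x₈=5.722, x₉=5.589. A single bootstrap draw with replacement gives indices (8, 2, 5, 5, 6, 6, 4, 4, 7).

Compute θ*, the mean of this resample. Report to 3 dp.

θ* = 4.730

Resample values: 5.722, 5.412, 4.119, 4.119, 5.480, 5.480, 5.570, 5.570, 1.096.
Mean = (5.722 + 5.412 + 4.119 + 4.119 + 5.480 + 5.480 + 5.570 + 5.570 + 1.096) / 9 = 42.5680 / 9 = 4.730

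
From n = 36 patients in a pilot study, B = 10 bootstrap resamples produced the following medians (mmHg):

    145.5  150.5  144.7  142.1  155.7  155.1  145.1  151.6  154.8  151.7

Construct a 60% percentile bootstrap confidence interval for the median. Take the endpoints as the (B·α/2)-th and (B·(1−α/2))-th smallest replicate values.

(144.7, 154.8)

Sorted replicates: 142.1, 144.7, 145.1, 145.5, 150.5, 151.6, 151.7, 154.8, 155.1, 155.7
α = 0.40; lower rank = 10 × 0.200 = 2; upper rank = 10 × 0.800 = 8.
The 2nd smallest replicate is 144.7; the 8th is 154.8.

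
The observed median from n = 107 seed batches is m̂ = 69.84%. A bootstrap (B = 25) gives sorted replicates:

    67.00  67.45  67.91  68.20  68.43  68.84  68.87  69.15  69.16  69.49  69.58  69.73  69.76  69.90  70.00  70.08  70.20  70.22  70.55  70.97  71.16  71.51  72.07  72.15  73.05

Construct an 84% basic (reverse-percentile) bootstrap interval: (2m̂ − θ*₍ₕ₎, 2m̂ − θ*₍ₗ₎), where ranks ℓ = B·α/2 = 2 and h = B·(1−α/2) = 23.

(67.61, 72.23)

Percentile endpoints at ranks 2 and 23: θ*₍2₎ = 67.45, θ*₍23₎ = 72.07.
Basic interval reflects these around m̂:
  lower = 2 × 69.84 − 72.07 = 67.61
  upper = 2 × 69.84 − 67.45 = 72.23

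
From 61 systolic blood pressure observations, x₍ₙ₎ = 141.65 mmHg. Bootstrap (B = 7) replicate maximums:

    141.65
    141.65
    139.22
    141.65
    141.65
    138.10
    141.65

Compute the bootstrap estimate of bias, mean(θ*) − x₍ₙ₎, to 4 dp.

mean(θ*) = (141.65 + 141.65 + 139.22 + 141.65 + 141.65 + 138.10 + 141.65) / 7 = 140.79571
bias = 140.79571 − 141.65

bias = −0.8543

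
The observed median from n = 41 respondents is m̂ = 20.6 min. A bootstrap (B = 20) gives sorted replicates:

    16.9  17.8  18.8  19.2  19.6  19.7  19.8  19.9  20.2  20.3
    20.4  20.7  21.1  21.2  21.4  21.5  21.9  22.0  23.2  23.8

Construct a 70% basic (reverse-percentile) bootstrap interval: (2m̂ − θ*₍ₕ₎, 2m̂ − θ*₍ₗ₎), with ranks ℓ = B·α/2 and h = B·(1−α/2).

(19.3, 22.4)

Percentile endpoints at ranks 3 and 17: θ*₍3₎ = 18.8, θ*₍17₎ = 21.9.
Basic interval reflects these around m̂:
  lower = 2 × 20.6 − 21.9 = 19.3
  upper = 2 × 20.6 − 18.8 = 22.4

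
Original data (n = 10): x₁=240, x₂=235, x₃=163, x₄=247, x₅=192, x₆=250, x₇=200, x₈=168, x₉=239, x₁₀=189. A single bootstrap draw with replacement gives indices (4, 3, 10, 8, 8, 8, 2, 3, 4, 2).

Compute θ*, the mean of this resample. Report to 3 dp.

θ* = 198.300

Resample values: 247, 163, 189, 168, 168, 168, 235, 163, 247, 235.
Mean = (247 + 163 + 189 + 168 + 168 + 168 + 235 + 163 + 247 + 235) / 10 = 1983.0 / 10 = 198.300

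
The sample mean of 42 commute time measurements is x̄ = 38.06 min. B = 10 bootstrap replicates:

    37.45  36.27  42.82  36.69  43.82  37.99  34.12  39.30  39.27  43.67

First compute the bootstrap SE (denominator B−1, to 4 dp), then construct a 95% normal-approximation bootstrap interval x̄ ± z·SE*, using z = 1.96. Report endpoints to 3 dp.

(31.539, 44.581)

Mean of replicates = 39.1400; sum of squared deviations = 99.6266; SE* = √(99.6266/9) = 3.3271
Margin = 1.96 × 3.3271 = 6.5211
Interval: 38.06 ± 6.5211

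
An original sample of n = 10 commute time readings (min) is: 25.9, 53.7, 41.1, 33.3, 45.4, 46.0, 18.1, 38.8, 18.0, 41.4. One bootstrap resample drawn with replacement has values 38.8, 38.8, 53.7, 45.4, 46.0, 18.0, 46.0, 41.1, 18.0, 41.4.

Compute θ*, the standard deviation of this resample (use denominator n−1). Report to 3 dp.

Mean = 38.7200; sum of squared deviations = 1246.5160
s² = 1246.5160 / 9 = 138.5018
s = √138.5018 = 11.769

θ* = 11.769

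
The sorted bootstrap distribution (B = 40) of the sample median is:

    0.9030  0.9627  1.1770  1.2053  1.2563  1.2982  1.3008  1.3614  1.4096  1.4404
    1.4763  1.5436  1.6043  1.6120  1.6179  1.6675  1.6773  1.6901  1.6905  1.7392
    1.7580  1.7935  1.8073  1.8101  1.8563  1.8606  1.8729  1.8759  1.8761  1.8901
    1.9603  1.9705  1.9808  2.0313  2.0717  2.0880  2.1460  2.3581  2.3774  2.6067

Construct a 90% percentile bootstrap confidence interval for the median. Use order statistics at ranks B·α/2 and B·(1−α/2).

α = 0.10; lower rank = 40 × 0.050 = 2; upper rank = 40 × 0.950 = 38.
The 2nd smallest replicate is 0.9627; the 38th is 2.3581.

(0.9627, 2.3581)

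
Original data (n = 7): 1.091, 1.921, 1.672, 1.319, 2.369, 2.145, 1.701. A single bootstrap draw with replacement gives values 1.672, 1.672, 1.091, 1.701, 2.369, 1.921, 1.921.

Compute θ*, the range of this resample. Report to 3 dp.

Range = 2.369 − 1.091 = 1.278

θ* = 1.278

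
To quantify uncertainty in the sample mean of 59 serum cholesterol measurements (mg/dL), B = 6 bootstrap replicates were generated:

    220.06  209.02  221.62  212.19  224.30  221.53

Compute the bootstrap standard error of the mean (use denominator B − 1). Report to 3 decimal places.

SE* = 6.063

Bootstrap SE is the standard deviation of the 6 replicate means.
Mean of replicates: (220.06 + 209.02 + 221.62 + 212.19 + 224.30 + 221.53) / 6 = 1308.7200 / 6 = 218.1200
Sum of squared deviations: (+1.9400)² + (−9.1000)² + (+3.5000)² + (−5.9300)² + (+6.1800)² + (+3.4100)² = 183.8090
Variance = 183.8090 / 5 = 36.7618
SE* = √36.7618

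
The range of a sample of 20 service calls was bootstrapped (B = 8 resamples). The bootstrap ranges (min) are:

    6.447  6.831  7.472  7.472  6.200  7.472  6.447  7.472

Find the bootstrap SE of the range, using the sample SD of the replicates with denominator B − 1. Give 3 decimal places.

SE* = 0.556

Bootstrap SE is the standard deviation of the 8 replicate ranges.
Mean of replicates: (6.447 + 6.831 + 7.472 + 7.472 + 6.200 + 7.472 + 6.447 + 7.472) / 8 = 55.8130 / 8 = 6.9766
Sum of squared deviations: (−0.5296)² + (−0.1456)² + (+0.4954)² + (+0.4954)² + (−0.7766)² + (+0.4954)² + (−0.5296)² + (+0.4954)² = 2.1669
Variance = 2.1669 / 7 = 0.3096
SE* = √0.3096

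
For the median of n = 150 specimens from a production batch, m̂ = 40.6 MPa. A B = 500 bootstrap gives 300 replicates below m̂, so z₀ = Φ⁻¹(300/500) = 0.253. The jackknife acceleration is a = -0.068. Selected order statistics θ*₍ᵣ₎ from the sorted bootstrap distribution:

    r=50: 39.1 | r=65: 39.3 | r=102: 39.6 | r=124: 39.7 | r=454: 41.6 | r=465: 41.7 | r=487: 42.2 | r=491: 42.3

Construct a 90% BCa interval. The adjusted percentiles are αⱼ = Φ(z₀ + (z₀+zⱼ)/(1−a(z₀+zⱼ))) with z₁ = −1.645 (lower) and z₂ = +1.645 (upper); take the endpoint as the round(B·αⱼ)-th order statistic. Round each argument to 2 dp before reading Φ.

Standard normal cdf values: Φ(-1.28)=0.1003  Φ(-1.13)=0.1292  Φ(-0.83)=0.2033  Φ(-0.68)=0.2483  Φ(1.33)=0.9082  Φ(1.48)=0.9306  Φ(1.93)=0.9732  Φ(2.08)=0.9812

(39.1, 42.2)

Lower: z₀ + z₁ = 0.253 + (-1.645) = -1.392; 1 − a(z₀+z₁) = 1 − (-0.068)(-1.392) = 0.9053; argument = 0.253 + (-1.392)/0.9053 = -1.2845 → -1.28.
α₁ = Φ(-1.28) = 0.1003; rank = round(500 × 0.1003) = 50; θ*₍50₎ = 39.1.
Upper: z₀ + z₂ = 1.898; 1 − a(z₀+z₂) = 1.1291; argument = 1.9340 → 1.93; α₂ = 0.9732; rank = 487; θ*₍487₎ = 42.2.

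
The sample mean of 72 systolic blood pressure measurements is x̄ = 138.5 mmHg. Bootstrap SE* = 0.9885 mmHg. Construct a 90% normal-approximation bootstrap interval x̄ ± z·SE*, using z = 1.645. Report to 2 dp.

(136.87, 140.13)

Margin = 1.645 × 0.9885 = 1.626
Interval: 138.5 ± 1.626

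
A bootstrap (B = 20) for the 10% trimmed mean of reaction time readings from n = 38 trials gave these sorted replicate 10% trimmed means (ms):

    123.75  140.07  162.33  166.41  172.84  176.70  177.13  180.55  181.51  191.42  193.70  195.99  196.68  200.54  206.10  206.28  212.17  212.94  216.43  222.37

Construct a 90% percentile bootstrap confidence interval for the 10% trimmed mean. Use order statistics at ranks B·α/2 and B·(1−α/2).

α = 0.10; lower rank = 20 × 0.050 = 1; upper rank = 20 × 0.950 = 19.
The 1st smallest replicate is 123.75; the 19th is 216.43.

(123.75, 216.43)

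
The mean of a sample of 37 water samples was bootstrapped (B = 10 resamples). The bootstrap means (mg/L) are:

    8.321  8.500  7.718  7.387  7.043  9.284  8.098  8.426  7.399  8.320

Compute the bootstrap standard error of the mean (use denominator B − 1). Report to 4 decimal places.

SE* = 0.6669

Bootstrap SE is the standard deviation of the 10 replicate means.
Mean of replicates: (8.321 + 8.500 + 7.718 + 7.387 + 7.043 + 9.284 + 8.098 + 8.426 + 7.399 + 8.320) / 10 = 80.49600 / 10 = 8.04960
Sum of squared deviations: (+0.27140)² + (+0.45040)² + (−0.33160)² + (−0.66260)² + (−1.00660)² + (+1.23440)² + (+0.04840)² + (+0.37640)² + (−0.65060)² + (+0.27040)² = 4.00292
Variance = 4.00292 / 9 = 0.44477
SE* = √0.44477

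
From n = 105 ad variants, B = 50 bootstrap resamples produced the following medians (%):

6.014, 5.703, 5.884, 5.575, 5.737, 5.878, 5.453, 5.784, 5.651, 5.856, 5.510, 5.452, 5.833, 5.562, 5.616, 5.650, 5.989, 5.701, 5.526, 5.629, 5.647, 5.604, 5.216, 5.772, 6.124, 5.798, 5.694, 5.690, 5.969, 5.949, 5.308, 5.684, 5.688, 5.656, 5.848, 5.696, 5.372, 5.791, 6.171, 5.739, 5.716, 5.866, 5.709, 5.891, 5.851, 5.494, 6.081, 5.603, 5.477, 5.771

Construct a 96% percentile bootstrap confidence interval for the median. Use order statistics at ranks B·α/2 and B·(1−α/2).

(5.216, 6.124)

Sorted replicates: 5.216, 5.308, 5.372, 5.452, 5.453, 5.477, 5.494, 5.510, 5.526, 5.562, 5.575, 5.603, 5.604, 5.616, 5.629, 5.647, 5.650, 5.651, 5.656, 5.684, 5.688, 5.690, 5.694, 5.696, 5.701, 5.703, 5.709, 5.716, 5.737, 5.739, 5.771, 5.772, 5.784, 5.791, 5.798, 5.833, 5.848, 5.851, 5.856, 5.866, 5.878, 5.884, 5.891, 5.949, 5.969, 5.989, 6.014, 6.081, 6.124, 6.171
α = 0.04; lower rank = 50 × 0.020 = 1; upper rank = 50 × 0.980 = 49.
The 1st smallest replicate is 5.216; the 49th is 6.124.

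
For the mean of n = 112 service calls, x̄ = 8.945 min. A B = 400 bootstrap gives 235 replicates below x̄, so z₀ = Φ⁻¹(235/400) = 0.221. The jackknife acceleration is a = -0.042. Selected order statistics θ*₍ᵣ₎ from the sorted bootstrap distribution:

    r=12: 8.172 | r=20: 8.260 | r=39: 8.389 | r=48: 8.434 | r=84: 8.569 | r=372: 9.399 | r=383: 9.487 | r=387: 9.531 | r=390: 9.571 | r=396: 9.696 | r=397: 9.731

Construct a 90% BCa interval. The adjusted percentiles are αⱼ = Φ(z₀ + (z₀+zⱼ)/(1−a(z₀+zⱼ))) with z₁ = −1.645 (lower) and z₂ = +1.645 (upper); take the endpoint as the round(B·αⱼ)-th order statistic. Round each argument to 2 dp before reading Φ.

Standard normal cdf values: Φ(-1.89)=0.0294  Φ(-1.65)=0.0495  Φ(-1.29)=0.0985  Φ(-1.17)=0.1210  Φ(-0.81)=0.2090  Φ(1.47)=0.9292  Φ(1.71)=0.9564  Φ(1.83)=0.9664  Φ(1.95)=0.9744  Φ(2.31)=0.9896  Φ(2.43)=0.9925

Lower: z₀ + z₁ = 0.221 + (-1.645) = -1.424; 1 − a(z₀+z₁) = 1 − (-0.042)(-1.424) = 0.9402; argument = 0.221 + (-1.424)/0.9402 = -1.2936 → -1.29.
α₁ = Φ(-1.29) = 0.0985; rank = round(400 × 0.0985) = 39; θ*₍39₎ = 8.389.
Upper: z₀ + z₂ = 1.866; 1 − a(z₀+z₂) = 1.0784; argument = 1.9514 → 1.95; α₂ = 0.9744; rank = 390; θ*₍390₎ = 9.571.

(8.389, 9.571)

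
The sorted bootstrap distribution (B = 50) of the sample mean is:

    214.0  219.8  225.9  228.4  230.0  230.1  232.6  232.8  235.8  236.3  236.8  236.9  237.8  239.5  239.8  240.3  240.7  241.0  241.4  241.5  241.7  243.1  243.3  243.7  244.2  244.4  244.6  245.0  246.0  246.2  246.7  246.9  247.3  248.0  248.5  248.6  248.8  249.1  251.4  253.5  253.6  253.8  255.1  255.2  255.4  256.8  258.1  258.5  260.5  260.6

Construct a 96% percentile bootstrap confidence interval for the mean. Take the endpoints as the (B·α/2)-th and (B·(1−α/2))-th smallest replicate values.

(214.0, 260.5)

α = 0.04; lower rank = 50 × 0.020 = 1; upper rank = 50 × 0.980 = 49.
The 1st smallest replicate is 214.0; the 49th is 260.5.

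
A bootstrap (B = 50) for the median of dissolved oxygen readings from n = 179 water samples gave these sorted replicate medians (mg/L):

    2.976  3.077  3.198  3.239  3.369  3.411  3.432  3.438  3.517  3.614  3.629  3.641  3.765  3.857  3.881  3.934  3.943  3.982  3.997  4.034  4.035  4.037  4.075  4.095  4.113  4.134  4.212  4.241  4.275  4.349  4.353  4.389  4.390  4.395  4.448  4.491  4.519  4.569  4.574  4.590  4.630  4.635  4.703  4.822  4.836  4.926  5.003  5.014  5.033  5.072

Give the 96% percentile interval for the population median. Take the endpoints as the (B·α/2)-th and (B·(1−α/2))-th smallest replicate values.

α = 0.04; lower rank = 50 × 0.020 = 1; upper rank = 50 × 0.980 = 49.
The 1st smallest replicate is 2.976; the 49th is 5.033.

(2.976, 5.033)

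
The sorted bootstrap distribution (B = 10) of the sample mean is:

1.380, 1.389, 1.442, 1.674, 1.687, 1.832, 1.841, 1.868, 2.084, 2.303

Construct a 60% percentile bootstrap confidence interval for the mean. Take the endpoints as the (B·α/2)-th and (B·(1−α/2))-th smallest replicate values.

(1.389, 1.868)

α = 0.40; lower rank = 10 × 0.200 = 2; upper rank = 10 × 0.800 = 8.
The 2nd smallest replicate is 1.389; the 8th is 1.868.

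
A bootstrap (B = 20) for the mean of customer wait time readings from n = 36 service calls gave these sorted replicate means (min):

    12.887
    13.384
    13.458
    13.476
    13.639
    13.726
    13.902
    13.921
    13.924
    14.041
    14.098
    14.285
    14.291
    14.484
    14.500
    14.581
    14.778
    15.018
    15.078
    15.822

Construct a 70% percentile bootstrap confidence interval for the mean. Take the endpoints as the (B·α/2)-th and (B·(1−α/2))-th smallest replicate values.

(13.458, 14.778)

α = 0.30; lower rank = 20 × 0.150 = 3; upper rank = 20 × 0.850 = 17.
The 3rd smallest replicate is 13.458; the 17th is 14.778.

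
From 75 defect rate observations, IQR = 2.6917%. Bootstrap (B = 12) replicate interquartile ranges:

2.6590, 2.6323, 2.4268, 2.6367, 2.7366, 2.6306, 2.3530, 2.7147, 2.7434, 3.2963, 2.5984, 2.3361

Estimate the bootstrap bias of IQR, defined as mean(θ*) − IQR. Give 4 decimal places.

mean(θ*) = (2.6590 + 2.6323 + 2.4268 + 2.6367 + 2.7366 + 2.6306 + 2.3530 + 2.7147 + 2.7434 + 3.2963 + 2.5984 + 2.3361) / 12 = 2.64699
bias = 2.64699 − 2.6917

bias = −0.0447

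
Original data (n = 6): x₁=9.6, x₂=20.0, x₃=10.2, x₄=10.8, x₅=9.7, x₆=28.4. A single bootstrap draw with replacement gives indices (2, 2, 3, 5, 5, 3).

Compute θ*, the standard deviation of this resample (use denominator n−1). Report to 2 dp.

Resample values: 20.0, 20.0, 10.2, 9.7, 9.7, 10.2.
Mean = 13.3000; sum of squared deviations = 134.9200
s² = 134.9200 / 5 = 26.9840
s = √26.9840 = 5.19

θ* = 5.19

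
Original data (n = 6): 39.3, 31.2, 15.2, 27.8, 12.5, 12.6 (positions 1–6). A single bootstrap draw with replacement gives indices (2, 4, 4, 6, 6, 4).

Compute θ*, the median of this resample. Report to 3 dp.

Resample values: 31.2, 27.8, 27.8, 12.6, 12.6, 27.8.
Sorted: 12.6, 12.6, 27.8, 27.8, 27.8, 31.2
Median = average of the two middle values = 27.800

θ* = 27.800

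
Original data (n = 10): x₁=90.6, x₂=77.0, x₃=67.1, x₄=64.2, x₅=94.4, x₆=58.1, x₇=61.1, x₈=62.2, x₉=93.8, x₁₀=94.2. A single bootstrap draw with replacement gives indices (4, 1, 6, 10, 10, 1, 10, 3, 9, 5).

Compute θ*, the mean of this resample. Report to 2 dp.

Resample values: 64.2, 90.6, 58.1, 94.2, 94.2, 90.6, 94.2, 67.1, 93.8, 94.4.
Mean = (64.2 + 90.6 + 58.1 + 94.2 + 94.2 + 90.6 + 94.2 + 67.1 + 93.8 + 94.4) / 10 = 841.40 / 10 = 84.14

θ* = 84.14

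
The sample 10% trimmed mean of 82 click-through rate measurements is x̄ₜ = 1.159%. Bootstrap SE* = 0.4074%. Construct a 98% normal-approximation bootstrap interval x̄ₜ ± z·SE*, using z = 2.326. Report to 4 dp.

(0.2114, 2.1066)

Margin = 2.326 × 0.4074 = 0.94761
Interval: 1.159 ± 0.94761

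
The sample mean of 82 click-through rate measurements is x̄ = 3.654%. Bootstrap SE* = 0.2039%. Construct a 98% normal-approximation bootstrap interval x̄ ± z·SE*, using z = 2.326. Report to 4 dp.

(3.1797, 4.1283)

Margin = 2.326 × 0.2039 = 0.47427
Interval: 3.654 ± 0.47427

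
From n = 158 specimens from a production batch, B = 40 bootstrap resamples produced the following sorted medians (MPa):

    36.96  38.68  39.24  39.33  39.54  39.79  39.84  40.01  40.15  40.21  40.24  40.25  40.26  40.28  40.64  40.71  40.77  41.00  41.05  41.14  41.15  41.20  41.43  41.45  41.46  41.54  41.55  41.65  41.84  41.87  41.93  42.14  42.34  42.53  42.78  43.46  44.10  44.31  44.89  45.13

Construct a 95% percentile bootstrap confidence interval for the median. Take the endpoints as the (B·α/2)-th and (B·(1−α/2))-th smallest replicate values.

α = 0.05; lower rank = 40 × 0.025 = 1; upper rank = 40 × 0.975 = 39.
The 1st smallest replicate is 36.96; the 39th is 44.89.

(36.96, 44.89)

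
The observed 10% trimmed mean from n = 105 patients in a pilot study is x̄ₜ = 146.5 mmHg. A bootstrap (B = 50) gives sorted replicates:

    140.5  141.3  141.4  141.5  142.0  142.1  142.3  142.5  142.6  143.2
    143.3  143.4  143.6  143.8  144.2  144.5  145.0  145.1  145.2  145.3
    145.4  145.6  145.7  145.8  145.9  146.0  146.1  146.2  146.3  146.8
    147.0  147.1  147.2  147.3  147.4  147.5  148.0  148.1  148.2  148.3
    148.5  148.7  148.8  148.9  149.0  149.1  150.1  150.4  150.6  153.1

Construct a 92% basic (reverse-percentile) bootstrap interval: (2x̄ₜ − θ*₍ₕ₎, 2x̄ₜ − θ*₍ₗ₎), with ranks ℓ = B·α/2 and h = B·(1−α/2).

Percentile endpoints at ranks 2 and 48: θ*₍2₎ = 141.3, θ*₍48₎ = 150.4.
Basic interval reflects these around x̄ₜ:
  lower = 2 × 146.5 − 150.4 = 142.6
  upper = 2 × 146.5 − 141.3 = 151.7

(142.6, 151.7)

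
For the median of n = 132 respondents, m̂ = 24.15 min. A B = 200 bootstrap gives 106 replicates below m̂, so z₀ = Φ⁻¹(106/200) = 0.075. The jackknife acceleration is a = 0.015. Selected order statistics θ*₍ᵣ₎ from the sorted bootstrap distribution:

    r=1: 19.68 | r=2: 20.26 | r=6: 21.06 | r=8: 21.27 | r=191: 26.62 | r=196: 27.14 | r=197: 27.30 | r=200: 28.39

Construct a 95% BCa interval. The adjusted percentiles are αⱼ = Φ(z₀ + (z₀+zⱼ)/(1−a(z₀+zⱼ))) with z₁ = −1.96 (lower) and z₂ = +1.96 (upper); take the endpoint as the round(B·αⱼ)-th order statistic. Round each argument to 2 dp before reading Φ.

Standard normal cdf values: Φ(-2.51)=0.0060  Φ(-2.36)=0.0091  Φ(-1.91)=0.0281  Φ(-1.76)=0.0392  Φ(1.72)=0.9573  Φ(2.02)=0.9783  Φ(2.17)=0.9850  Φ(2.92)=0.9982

(21.27, 27.30)

Lower: z₀ + z₁ = 0.075 + (-1.960) = -1.885; 1 − a(z₀+z₁) = 1 − (0.015)(-1.885) = 1.0283; argument = 0.075 + (-1.885)/1.0283 = -1.7582 → -1.76.
α₁ = Φ(-1.76) = 0.0392; rank = round(200 × 0.0392) = 8; θ*₍8₎ = 21.27.
Upper: z₀ + z₂ = 2.035; 1 − a(z₀+z₂) = 0.9695; argument = 2.1741 → 2.17; α₂ = 0.9850; rank = 197; θ*₍197₎ = 27.30.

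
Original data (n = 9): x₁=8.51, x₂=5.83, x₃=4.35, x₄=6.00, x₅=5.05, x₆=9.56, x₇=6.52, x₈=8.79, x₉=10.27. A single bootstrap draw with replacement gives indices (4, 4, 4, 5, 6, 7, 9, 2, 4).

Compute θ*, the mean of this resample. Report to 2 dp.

Resample values: 6.00, 6.00, 6.00, 5.05, 9.56, 6.52, 10.27, 5.83, 6.00.
Mean = (6.00 + 6.00 + 6.00 + 5.05 + 9.56 + 6.52 + 10.27 + 5.83 + 6.00) / 9 = 61.230 / 9 = 6.80

θ* = 6.80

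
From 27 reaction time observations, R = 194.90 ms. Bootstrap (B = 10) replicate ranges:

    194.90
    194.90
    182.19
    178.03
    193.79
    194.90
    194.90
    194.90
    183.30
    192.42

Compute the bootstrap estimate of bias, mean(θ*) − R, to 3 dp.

bias = −4.477

mean(θ*) = (194.90 + 194.90 + 182.19 + 178.03 + 193.79 + 194.90 + 194.90 + 194.90 + 183.30 + 192.42) / 10 = 190.4230
bias = 190.4230 − 194.90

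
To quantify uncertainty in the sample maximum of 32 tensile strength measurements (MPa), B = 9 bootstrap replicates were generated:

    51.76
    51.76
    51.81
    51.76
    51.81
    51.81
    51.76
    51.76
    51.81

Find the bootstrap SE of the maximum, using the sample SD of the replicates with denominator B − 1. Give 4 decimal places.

Bootstrap SE is the standard deviation of the 9 replicate maximums.
Mean of replicates: (51.76 + 51.76 + 51.81 + 51.76 + 51.81 + 51.81 + 51.76 + 51.76 + 51.81) / 9 = 466.0400000 / 9 = 51.7822222
Sum of squared deviations: (−0.0222222)² + (−0.0222222)² + (+0.0277778)² + (−0.0222222)² + (+0.0277778)² + (+0.0277778)² + (−0.0222222)² + (−0.0222222)² + (+0.0277778)² = 0.0055556
Variance = 0.0055556 / 8 = 0.0006944
SE* = √0.0006944

SE* = 0.0264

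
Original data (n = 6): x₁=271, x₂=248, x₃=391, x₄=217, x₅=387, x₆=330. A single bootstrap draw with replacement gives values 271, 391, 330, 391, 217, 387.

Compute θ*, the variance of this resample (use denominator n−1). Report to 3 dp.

Mean = 331.1667; sum of squared deviations = 26932.8333
s² = 26932.8333 / 5 = 5386.5667

θ* = 5386.567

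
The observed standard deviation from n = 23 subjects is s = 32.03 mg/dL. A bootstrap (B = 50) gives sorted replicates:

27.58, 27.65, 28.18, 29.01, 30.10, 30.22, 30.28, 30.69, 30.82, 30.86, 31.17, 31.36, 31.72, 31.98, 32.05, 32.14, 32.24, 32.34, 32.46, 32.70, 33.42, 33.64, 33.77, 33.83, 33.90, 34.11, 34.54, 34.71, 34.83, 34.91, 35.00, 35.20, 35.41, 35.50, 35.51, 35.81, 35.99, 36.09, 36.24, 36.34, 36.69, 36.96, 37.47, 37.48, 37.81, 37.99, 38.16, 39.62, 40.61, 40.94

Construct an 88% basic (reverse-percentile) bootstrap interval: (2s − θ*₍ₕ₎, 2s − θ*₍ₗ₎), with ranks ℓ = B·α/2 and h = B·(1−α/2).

Percentile endpoints at ranks 3 and 47: θ*₍3₎ = 28.18, θ*₍47₎ = 38.16.
Basic interval reflects these around s:
  lower = 2 × 32.03 − 38.16 = 25.90
  upper = 2 × 32.03 − 28.18 = 35.88

(25.90, 35.88)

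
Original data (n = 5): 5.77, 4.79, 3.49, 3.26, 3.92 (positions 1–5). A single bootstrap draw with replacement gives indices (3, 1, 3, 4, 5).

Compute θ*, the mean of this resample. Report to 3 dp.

θ* = 3.986

Resample values: 3.49, 5.77, 3.49, 3.26, 3.92.
Mean = (3.49 + 5.77 + 3.49 + 3.26 + 3.92) / 5 = 19.930 / 5 = 3.986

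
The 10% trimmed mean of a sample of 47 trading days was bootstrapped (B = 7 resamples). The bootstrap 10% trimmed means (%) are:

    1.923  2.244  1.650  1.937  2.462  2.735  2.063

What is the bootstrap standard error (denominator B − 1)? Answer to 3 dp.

SE* = 0.366

Bootstrap SE is the standard deviation of the 7 replicate 10% trimmed means.
Mean of replicates: (1.923 + 2.244 + 1.650 + 1.937 + 2.462 + 2.735 + 2.063) / 7 = 15.0140 / 7 = 2.1449
Sum of squared deviations: (−0.2219)² + (+0.0991)² + (−0.4949)² + (−0.2079)² + (+0.3171)² + (+0.5901)² + (−0.0819)² = 0.8027
Variance = 0.8027 / 6 = 0.1338
SE* = √0.1338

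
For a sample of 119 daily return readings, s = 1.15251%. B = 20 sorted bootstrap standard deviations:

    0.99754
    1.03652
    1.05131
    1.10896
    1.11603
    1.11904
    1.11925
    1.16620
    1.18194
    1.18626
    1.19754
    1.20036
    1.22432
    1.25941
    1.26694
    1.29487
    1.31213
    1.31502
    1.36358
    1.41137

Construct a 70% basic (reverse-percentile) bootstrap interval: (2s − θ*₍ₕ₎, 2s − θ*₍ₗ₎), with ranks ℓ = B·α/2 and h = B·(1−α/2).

Percentile endpoints at ranks 3 and 17: θ*₍3₎ = 1.05131, θ*₍17₎ = 1.31213.
Basic interval reflects these around s:
  lower = 2 × 1.15251 − 1.31213 = 0.99289
  upper = 2 × 1.15251 − 1.05131 = 1.25371

(0.99289, 1.25371)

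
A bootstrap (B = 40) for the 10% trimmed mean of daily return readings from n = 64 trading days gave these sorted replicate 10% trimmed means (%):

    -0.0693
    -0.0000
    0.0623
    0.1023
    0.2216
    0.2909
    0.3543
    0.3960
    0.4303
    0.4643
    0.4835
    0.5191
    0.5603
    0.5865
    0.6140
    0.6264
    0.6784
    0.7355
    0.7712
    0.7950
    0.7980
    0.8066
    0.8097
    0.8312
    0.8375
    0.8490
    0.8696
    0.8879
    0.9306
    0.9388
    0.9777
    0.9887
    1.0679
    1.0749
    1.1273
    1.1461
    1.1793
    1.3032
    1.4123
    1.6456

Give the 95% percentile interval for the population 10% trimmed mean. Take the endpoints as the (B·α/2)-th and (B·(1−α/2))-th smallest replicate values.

α = 0.05; lower rank = 40 × 0.025 = 1; upper rank = 40 × 0.975 = 39.
The 1st smallest replicate is -0.0693; the 39th is 1.4123.

(-0.0693, 1.4123)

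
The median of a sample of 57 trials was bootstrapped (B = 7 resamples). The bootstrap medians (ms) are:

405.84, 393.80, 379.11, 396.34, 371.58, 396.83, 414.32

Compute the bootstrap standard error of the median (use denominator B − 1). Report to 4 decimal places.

Bootstrap SE is the standard deviation of the 7 replicate medians.
Mean of replicates: (405.84 + 393.80 + 379.11 + 396.34 + 371.58 + 396.83 + 414.32) / 7 = 2757.82000 / 7 = 393.97429
Sum of squared deviations: (+11.86571)² + (−0.17429)² + (−14.86429)² + (+2.36571)² + (−22.39429)² + (+2.85571)² + (+20.34571)² = 1290.97637
Variance = 1290.97637 / 6 = 215.16273
SE* = √215.16273

SE* = 14.6684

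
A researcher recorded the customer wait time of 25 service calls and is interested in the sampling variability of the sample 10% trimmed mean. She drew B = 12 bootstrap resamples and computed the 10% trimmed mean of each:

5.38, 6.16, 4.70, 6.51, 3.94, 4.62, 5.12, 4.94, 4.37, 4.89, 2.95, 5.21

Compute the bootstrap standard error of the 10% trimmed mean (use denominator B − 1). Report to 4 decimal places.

SE* = 0.9381

Bootstrap SE is the standard deviation of the 12 replicate 10% trimmed means.
Mean of replicates: (5.38 + 6.16 + 4.70 + 6.51 + 3.94 + 4.62 + 5.12 + 4.94 + 4.37 + 4.89 + 2.95 + 5.21) / 12 = 58.79000 / 12 = 4.89917
Sum of squared deviations: (+0.48083)² + (+1.26083)² + (−0.19917)² + (+1.61083)² + (−0.95917)² + (−0.27917)² + (+0.22083)² + (+0.04083)² + (−0.52917)² + (−0.00917)² + (−1.94917)² + (+0.31083)² = 9.67969
Variance = 9.67969 / 11 = 0.87997
SE* = √0.87997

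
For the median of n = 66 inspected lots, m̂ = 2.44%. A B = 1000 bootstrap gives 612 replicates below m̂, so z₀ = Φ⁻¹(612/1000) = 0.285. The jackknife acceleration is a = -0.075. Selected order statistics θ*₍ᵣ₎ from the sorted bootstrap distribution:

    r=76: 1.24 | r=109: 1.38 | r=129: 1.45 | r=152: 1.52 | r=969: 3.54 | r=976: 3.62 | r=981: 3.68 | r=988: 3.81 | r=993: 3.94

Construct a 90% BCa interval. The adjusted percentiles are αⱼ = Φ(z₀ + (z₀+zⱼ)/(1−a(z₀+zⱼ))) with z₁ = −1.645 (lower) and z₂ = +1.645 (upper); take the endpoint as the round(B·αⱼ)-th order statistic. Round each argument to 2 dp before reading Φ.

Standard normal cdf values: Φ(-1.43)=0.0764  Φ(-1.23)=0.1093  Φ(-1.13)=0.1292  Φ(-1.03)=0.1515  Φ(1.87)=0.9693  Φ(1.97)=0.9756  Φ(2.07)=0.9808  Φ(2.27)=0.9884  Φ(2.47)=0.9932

(1.38, 3.62)

Lower: z₀ + z₁ = 0.285 + (-1.645) = -1.360; 1 − a(z₀+z₁) = 1 − (-0.075)(-1.360) = 0.8980; argument = 0.285 + (-1.360)/0.8980 = -1.2295 → -1.23.
α₁ = Φ(-1.23) = 0.1093; rank = round(1000 × 0.1093) = 109; θ*₍109₎ = 1.38.
Upper: z₀ + z₂ = 1.930; 1 − a(z₀+z₂) = 1.1447; argument = 1.9710 → 1.97; α₂ = 0.9756; rank = 976; θ*₍976₎ = 3.62.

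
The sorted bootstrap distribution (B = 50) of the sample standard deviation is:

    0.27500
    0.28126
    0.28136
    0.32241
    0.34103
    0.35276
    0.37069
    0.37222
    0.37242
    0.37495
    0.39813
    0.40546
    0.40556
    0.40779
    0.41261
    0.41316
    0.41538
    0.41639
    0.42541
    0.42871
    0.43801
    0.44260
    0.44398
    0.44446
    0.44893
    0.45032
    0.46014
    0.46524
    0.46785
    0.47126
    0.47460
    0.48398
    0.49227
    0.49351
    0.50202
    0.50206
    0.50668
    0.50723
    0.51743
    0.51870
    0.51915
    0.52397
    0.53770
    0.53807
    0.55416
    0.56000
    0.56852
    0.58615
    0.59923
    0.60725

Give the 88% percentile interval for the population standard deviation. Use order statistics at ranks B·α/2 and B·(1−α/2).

α = 0.12; lower rank = 50 × 0.060 = 3; upper rank = 50 × 0.940 = 47.
The 3rd smallest replicate is 0.28136; the 47th is 0.56852.

(0.28136, 0.56852)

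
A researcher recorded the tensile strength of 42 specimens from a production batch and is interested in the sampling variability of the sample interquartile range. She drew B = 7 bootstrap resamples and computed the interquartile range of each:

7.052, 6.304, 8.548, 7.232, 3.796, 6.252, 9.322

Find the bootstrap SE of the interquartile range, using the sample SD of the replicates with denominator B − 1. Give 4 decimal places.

Bootstrap SE is the standard deviation of the 7 replicate interquartile ranges.
Mean of replicates: (7.052 + 6.304 + 8.548 + 7.232 + 3.796 + 6.252 + 9.322) / 7 = 48.50600 / 7 = 6.92943
Sum of squared deviations: (+0.12257)² + (−0.62543)² + (+1.61857)² + (+0.30257)² + (−3.13343)² + (−0.67743)² + (+2.39257)² = 19.11919
Variance = 19.11919 / 6 = 3.18653
SE* = √3.18653

SE* = 1.7851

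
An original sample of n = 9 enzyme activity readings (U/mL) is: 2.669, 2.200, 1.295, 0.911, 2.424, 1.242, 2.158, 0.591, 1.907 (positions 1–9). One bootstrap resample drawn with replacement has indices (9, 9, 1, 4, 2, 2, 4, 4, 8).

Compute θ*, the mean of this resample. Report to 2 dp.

θ* = 1.58

Resample values: 1.907, 1.907, 2.669, 0.911, 2.200, 2.200, 0.911, 0.911, 0.591.
Mean = (1.907 + 1.907 + 2.669 + 0.911 + 2.200 + 2.200 + 0.911 + 0.911 + 0.591) / 9 = 14.2070 / 9 = 1.58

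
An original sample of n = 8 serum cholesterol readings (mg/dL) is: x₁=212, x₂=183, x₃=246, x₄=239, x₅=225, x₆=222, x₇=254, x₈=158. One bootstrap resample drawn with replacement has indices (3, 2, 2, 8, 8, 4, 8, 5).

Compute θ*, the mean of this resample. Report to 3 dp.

θ* = 193.750

Resample values: 246, 183, 183, 158, 158, 239, 158, 225.
Mean = (246 + 183 + 183 + 158 + 158 + 239 + 158 + 225) / 8 = 1550.0 / 8 = 193.750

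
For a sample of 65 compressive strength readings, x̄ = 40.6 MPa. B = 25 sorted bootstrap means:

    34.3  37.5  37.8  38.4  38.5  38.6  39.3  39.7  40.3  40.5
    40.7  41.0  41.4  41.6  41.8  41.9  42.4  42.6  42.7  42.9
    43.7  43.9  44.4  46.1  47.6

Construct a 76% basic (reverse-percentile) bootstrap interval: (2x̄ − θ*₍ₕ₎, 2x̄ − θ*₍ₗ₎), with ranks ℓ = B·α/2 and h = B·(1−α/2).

Percentile endpoints at ranks 3 and 22: θ*₍3₎ = 37.8, θ*₍22₎ = 43.9.
Basic interval reflects these around x̄:
  lower = 2 × 40.6 − 43.9 = 37.3
  upper = 2 × 40.6 − 37.8 = 43.4

(37.3, 43.4)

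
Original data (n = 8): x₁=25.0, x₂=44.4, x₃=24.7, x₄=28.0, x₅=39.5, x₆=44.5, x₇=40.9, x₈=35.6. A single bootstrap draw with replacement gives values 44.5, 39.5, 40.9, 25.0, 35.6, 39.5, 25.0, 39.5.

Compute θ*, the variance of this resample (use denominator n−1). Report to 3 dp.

Mean = 36.1875; sum of squared deviations = 374.8887
s² = 374.8887 / 7 = 53.5555

θ* = 53.556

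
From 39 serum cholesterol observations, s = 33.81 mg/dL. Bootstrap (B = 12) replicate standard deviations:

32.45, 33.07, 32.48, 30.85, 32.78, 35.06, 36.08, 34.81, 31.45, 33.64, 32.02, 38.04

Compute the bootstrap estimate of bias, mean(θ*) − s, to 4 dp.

bias = −0.2492

mean(θ*) = (32.45 + 33.07 + 32.48 + 30.85 + 32.78 + 35.06 + 36.08 + 34.81 + 31.45 + 33.64 + 32.02 + 38.04) / 12 = 33.56083
bias = 33.56083 − 33.81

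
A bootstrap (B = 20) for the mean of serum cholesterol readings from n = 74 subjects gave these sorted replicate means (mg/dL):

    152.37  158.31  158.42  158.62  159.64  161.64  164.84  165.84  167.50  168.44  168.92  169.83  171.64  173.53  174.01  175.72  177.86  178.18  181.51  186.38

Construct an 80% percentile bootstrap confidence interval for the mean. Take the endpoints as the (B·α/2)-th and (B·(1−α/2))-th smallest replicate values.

α = 0.20; lower rank = 20 × 0.100 = 2; upper rank = 20 × 0.900 = 18.
The 2nd smallest replicate is 158.31; the 18th is 178.18.

(158.31, 178.18)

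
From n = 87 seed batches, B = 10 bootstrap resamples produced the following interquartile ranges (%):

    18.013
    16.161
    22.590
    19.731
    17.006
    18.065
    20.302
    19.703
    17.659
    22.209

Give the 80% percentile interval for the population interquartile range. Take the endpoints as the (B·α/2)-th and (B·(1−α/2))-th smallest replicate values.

(16.161, 22.209)

Sorted replicates: 16.161, 17.006, 17.659, 18.013, 18.065, 19.703, 19.731, 20.302, 22.209, 22.590
α = 0.20; lower rank = 10 × 0.100 = 1; upper rank = 10 × 0.900 = 9.
The 1st smallest replicate is 16.161; the 9th is 22.209.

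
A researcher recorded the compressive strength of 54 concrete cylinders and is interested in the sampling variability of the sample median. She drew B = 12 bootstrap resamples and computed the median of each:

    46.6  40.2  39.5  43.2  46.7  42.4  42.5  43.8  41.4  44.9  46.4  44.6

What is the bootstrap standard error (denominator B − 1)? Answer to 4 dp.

Bootstrap SE is the standard deviation of the 12 replicate medians.
Mean of replicates: (46.6 + 40.2 + 39.5 + 43.2 + 46.7 + 42.4 + 42.5 + 43.8 + 41.4 + 44.9 + 46.4 + 44.6) / 12 = 522.20000 / 12 = 43.51667
Sum of squared deviations: (+3.08333)² + (−3.31667)² + (−4.01667)² + (−0.31667)² + (+3.18333)² + (−1.11667)² + (−1.01667)² + (+0.28333)² + (−2.11667)² + (+1.38333)² + (+2.88333)² + (+1.08333)² = 65.11667
Variance = 65.11667 / 11 = 5.91970
SE* = √5.91970

SE* = 2.4330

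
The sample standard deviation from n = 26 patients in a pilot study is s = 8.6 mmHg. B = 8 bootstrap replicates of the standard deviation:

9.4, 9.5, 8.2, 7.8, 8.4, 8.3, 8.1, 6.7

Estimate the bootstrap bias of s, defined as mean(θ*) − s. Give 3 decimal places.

bias = −0.300

mean(θ*) = (9.4 + 9.5 + 8.2 + 7.8 + 8.4 + 8.3 + 8.1 + 6.7) / 8 = 8.3000
bias = 8.3000 − 8.6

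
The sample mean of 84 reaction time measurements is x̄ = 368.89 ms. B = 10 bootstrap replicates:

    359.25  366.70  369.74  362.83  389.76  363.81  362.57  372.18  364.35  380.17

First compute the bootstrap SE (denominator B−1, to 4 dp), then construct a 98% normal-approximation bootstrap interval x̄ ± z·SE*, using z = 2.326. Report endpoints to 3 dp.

(347.035, 390.745)

Mean of replicates = 369.1360; sum of squared deviations = 794.5464; SE* = √(794.5464/9) = 9.3959
Margin = 2.326 × 9.3959 = 21.8549
Interval: 368.89 ± 21.8549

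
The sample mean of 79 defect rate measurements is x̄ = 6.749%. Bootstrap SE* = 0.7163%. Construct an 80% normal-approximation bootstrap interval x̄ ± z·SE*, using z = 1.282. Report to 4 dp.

(5.8307, 7.6673)

Margin = 1.282 × 0.7163 = 0.91830
Interval: 6.749 ± 0.91830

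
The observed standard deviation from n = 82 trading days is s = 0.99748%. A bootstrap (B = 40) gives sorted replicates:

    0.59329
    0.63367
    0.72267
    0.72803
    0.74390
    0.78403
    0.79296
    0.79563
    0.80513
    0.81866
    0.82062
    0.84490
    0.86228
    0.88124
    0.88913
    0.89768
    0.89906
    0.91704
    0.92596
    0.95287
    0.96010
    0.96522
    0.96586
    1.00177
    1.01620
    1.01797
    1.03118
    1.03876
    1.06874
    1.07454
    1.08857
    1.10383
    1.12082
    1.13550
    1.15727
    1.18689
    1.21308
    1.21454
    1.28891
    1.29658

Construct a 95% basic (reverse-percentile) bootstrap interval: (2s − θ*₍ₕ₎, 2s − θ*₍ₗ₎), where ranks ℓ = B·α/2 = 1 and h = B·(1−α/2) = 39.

Percentile endpoints at ranks 1 and 39: θ*₍1₎ = 0.59329, θ*₍39₎ = 1.28891.
Basic interval reflects these around s:
  lower = 2 × 0.99748 − 1.28891 = 0.70605
  upper = 2 × 0.99748 − 0.59329 = 1.40167

(0.70605, 1.40167)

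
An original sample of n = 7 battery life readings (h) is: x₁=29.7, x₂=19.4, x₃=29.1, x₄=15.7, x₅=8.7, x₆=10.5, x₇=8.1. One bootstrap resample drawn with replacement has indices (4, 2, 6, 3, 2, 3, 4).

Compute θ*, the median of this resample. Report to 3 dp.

Resample values: 15.7, 19.4, 10.5, 29.1, 19.4, 29.1, 15.7.
Sorted: 10.5, 15.7, 15.7, 19.4, 19.4, 29.1, 29.1
Median = middle value = 19.400

θ* = 19.400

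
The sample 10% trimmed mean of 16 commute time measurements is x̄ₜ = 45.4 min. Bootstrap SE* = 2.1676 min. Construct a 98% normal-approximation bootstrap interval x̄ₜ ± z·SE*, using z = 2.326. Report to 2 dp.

(40.36, 50.44)

Margin = 2.326 × 2.1676 = 5.042
Interval: 45.4 ± 5.042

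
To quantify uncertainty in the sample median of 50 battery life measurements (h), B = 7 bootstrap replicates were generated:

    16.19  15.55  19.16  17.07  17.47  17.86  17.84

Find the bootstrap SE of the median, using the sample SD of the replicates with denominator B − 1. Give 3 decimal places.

Bootstrap SE is the standard deviation of the 7 replicate medians.
Mean of replicates: (16.19 + 15.55 + 19.16 + 17.07 + 17.47 + 17.86 + 17.84) / 7 = 121.1400 / 7 = 17.3057
Sum of squared deviations: (−1.1157)² + (−1.7557)² + (+1.8543)² + (−0.2357)² + (+0.1643)² + (+0.5543)² + (+0.5343)² = 8.4410
Variance = 8.4410 / 6 = 1.4068
SE* = √1.4068

SE* = 1.186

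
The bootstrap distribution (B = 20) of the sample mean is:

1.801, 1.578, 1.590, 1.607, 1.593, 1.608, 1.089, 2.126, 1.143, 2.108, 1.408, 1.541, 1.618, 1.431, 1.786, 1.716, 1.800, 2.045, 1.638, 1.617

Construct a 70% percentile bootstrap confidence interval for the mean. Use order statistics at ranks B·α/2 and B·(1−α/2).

(1.408, 1.801)

Sorted replicates: 1.089, 1.143, 1.408, 1.431, 1.541, 1.578, 1.590, 1.593, 1.607, 1.608, 1.617, 1.618, 1.638, 1.716, 1.786, 1.800, 1.801, 2.045, 2.108, 2.126
α = 0.30; lower rank = 20 × 0.150 = 3; upper rank = 20 × 0.850 = 17.
The 3rd smallest replicate is 1.408; the 17th is 1.801.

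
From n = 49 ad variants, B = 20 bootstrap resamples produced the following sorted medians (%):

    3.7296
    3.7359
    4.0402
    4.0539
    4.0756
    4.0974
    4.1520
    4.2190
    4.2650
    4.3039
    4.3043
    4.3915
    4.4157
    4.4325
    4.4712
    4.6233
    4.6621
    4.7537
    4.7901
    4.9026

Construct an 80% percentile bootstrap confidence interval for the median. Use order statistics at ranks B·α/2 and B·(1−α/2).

α = 0.20; lower rank = 20 × 0.100 = 2; upper rank = 20 × 0.900 = 18.
The 2nd smallest replicate is 3.7359; the 18th is 4.7537.

(3.7359, 4.7537)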